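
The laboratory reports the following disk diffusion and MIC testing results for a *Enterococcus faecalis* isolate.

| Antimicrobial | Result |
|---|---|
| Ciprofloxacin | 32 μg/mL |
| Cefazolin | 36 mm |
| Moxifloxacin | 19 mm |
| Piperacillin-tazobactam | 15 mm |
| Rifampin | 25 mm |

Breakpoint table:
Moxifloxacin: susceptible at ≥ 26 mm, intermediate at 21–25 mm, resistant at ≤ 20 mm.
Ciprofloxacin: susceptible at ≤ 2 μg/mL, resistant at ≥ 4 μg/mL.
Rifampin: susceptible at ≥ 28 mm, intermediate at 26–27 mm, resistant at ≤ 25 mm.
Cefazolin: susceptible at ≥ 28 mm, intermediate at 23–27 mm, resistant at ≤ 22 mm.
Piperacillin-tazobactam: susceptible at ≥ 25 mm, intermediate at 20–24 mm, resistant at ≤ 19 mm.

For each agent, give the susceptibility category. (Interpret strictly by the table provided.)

Ciprofloxacin (32 μg/mL) ≥ 4 μg/mL — R
Cefazolin 36 mm: ≥ 28 mm → susceptible
Moxifloxacin: 19 mm is ≤ 20 mm → resistant
Piperacillin-tazobactam: 15 mm is ≤ 19 mm → Resistant
Rifampin (25 mm) ≤ 25 mm — Resistant

R, S, R, R, R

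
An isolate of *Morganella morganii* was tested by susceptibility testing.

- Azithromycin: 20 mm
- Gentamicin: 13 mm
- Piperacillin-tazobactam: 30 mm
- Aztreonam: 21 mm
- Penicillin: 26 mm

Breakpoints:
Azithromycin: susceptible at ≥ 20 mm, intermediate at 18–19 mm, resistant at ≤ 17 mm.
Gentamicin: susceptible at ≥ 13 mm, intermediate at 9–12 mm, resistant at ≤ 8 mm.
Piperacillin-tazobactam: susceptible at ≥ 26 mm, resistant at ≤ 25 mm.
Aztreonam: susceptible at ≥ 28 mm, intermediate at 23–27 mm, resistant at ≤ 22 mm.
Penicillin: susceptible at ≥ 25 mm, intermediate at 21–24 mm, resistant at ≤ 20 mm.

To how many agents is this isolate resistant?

1

Azithromycin (20 mm) ≥ 20 mm → Susceptible
Gentamicin: 13 mm is ≥ 13 mm — Susceptible
Piperacillin-tazobactam (30 mm) ≥ 26 mm ⇒ S
Aztreonam (21 mm) ≤ 22 mm — resistant
Penicillin 26 mm: ≥ 25 mm — S
Resistant: 1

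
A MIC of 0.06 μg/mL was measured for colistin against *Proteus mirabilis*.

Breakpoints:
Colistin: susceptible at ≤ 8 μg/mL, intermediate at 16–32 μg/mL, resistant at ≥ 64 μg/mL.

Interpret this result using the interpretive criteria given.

Susceptible

Colistin 0.06 μg/mL: ≤ 8 μg/mL → Susceptible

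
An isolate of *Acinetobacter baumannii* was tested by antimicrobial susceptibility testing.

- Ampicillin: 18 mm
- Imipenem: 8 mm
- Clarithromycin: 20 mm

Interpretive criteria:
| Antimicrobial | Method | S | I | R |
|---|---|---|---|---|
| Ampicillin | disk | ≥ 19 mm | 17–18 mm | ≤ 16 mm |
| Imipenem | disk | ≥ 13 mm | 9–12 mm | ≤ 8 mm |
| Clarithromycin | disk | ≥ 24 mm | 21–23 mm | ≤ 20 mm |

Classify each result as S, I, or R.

I, R, R

Ampicillin (18 mm) in 17–18 mm — I
Imipenem (8 mm) ≤ 8 mm — resistant
Clarithromycin: 20 mm is ≤ 20 mm — Resistant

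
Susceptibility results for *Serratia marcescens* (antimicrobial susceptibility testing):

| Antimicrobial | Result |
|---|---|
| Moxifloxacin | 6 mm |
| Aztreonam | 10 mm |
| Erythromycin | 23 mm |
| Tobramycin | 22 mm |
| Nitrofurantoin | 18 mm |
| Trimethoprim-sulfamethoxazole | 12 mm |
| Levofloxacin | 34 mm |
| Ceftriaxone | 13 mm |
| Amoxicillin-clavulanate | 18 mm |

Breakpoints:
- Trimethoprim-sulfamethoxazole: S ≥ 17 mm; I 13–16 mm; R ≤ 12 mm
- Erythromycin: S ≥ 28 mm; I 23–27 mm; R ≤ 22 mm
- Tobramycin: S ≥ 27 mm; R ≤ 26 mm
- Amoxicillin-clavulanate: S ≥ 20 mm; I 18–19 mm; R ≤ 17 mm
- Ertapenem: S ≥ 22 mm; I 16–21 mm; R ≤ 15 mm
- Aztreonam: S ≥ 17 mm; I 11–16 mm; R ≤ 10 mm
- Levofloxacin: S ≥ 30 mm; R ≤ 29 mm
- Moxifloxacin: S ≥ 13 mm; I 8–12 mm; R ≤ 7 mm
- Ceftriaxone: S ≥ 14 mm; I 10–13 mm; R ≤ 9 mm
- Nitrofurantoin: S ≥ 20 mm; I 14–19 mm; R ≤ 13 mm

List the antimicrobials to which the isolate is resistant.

Moxifloxacin 6 mm: ≤ 7 mm ⇒ R
Aztreonam 10 mm: ≤ 10 mm — resistant
Erythromycin 23 mm: in 23–27 mm ⇒ intermediate
Tobramycin 22 mm: ≤ 26 mm → Resistant
Nitrofurantoin 18 mm: in 14–19 mm → intermediate
Trimethoprim-sulfamethoxazole (12 mm) ≤ 12 mm ⇒ R
Levofloxacin: 34 mm is ≥ 30 mm — S
Ceftriaxone 13 mm: in 10–13 mm ⇒ I
Amoxicillin-clavulanate (18 mm) in 18–19 mm — I

moxifloxacin, aztreonam, tobramycin, trimethoprim-sulfamethoxazole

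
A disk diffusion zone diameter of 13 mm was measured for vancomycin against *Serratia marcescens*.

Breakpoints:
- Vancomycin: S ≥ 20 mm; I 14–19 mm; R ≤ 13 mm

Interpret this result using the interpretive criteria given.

Vancomycin: 13 mm is ≤ 13 mm → Resistant

R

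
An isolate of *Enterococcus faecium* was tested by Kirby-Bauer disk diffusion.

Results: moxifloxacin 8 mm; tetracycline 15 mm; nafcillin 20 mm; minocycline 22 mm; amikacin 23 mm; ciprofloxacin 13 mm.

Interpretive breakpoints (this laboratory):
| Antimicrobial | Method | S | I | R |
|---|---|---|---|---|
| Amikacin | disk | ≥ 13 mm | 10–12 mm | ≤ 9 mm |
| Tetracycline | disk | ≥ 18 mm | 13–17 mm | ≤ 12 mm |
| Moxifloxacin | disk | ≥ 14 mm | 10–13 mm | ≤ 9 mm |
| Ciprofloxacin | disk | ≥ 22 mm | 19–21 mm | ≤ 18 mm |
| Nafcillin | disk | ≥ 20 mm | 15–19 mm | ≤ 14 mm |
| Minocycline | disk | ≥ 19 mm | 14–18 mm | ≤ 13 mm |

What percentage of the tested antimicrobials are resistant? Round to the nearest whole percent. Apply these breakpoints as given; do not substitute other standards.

Moxifloxacin 8 mm: ≤ 9 mm → Resistant
Tetracycline (15 mm) in 13–17 mm ⇒ intermediate
Nafcillin (20 mm) ≥ 20 mm — Susceptible
Minocycline 22 mm: ≥ 19 mm ⇒ S
Amikacin (23 mm) ≥ 13 mm → S
Ciprofloxacin 13 mm: ≤ 18 mm ⇒ resistant
Resistant: 2/6

33%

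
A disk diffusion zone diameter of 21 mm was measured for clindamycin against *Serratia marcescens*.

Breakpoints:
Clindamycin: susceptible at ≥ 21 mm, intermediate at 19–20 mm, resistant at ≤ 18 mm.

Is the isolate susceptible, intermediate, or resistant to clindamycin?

Susceptible

Clindamycin 21 mm: ≥ 21 mm — S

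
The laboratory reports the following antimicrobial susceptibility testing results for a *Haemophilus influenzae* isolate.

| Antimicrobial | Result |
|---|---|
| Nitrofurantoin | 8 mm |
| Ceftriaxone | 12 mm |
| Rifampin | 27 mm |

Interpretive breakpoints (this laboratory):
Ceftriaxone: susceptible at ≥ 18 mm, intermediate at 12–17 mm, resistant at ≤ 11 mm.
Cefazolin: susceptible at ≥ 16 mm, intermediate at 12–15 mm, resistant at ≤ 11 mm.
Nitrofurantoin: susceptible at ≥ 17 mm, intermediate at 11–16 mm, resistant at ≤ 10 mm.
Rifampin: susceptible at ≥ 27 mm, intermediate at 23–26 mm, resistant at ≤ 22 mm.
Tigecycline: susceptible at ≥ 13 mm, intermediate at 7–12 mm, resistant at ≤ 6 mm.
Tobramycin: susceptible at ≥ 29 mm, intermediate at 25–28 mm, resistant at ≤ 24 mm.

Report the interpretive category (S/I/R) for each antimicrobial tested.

R, I, S

Nitrofurantoin (8 mm) ≤ 10 mm ⇒ resistant
Ceftriaxone: 12 mm is in 12–17 mm → Intermediate
Rifampin: 27 mm is ≥ 27 mm → Susceptible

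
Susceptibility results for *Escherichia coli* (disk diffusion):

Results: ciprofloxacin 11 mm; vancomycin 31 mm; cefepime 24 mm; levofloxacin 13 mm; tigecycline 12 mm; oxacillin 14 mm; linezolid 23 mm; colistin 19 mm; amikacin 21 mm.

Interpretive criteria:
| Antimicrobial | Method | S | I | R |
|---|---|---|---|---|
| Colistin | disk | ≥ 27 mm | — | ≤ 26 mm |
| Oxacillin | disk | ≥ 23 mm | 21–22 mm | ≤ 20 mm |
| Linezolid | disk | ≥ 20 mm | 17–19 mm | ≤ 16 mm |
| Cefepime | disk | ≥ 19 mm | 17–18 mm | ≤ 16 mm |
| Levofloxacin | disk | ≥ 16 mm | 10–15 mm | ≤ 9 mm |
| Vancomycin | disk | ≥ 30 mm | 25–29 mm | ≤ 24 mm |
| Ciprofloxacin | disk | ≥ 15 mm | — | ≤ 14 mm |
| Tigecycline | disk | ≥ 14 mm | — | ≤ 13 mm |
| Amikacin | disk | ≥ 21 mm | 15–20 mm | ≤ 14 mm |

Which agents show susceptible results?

vancomycin, cefepime, linezolid, amikacin

Ciprofloxacin (11 mm) ≤ 14 mm — R
Vancomycin (31 mm) ≥ 30 mm → susceptible
Cefepime (24 mm) ≥ 19 mm → susceptible
Levofloxacin 13 mm: in 10–15 mm → Intermediate
Tigecycline 12 mm: ≤ 13 mm ⇒ R
Oxacillin (14 mm) ≤ 20 mm — Resistant
Linezolid (23 mm) ≥ 20 mm → Susceptible
Colistin 19 mm: ≤ 26 mm → R
Amikacin: 21 mm is ≥ 21 mm ⇒ Susceptible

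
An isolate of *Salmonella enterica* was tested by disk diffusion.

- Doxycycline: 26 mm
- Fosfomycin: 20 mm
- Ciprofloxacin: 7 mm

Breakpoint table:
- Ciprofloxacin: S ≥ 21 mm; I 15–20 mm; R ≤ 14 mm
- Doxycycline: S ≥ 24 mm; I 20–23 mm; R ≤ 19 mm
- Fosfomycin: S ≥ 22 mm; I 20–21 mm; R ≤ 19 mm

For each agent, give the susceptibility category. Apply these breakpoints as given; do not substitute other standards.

Doxycycline (26 mm) ≥ 24 mm → susceptible
Fosfomycin 20 mm: in 20–21 mm → Intermediate
Ciprofloxacin 7 mm: ≤ 14 mm ⇒ resistant

S, I, R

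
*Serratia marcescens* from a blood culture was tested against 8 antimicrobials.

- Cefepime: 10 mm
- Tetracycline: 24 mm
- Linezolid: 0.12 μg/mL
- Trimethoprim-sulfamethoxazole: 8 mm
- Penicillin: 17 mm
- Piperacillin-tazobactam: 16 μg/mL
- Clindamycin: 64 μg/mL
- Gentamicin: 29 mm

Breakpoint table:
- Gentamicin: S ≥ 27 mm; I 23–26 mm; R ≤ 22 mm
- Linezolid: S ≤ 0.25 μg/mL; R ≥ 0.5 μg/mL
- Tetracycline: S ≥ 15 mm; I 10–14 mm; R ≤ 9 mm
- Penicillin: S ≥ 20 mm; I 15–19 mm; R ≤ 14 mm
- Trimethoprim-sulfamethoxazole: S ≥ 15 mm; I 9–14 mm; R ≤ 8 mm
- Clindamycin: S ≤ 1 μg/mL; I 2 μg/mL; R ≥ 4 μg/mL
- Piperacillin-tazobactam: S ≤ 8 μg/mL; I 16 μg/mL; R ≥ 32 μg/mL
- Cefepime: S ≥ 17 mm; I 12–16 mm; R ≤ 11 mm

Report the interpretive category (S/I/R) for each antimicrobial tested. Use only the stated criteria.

Cefepime 10 mm: ≤ 11 mm — R
Tetracycline (24 mm) ≥ 15 mm ⇒ S
Linezolid 0.12 μg/mL: ≤ 0.25 μg/mL ⇒ S
Trimethoprim-sulfamethoxazole (8 mm) ≤ 8 mm — resistant
Penicillin (17 mm) in 15–19 mm → intermediate
Piperacillin-tazobactam (16 μg/mL) = 16 μg/mL — Intermediate
Clindamycin 64 μg/mL: ≥ 4 μg/mL → resistant
Gentamicin 29 mm: ≥ 27 mm ⇒ S

R, S, S, R, I, I, R, S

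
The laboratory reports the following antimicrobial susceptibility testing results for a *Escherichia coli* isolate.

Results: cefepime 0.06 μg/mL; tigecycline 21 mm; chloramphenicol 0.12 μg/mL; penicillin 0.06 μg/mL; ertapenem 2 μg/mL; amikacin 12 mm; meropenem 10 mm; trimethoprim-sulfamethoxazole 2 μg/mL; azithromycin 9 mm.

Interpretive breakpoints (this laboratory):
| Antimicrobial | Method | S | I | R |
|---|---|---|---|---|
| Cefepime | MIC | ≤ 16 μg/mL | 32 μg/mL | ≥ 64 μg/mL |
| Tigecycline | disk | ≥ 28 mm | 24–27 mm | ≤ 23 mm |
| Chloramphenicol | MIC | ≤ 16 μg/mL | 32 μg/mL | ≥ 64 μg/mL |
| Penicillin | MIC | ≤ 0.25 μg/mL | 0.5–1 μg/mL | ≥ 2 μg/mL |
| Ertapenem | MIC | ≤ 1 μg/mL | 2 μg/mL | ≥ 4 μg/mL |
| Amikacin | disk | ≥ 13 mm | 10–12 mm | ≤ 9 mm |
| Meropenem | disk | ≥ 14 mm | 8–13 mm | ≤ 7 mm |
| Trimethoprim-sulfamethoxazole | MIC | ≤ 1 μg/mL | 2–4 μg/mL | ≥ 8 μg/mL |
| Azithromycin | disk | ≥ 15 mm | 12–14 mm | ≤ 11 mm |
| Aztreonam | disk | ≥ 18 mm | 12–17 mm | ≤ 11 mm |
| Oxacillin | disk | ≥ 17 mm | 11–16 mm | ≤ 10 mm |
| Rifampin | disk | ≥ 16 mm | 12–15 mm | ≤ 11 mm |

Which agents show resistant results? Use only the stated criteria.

Cefepime (0.06 μg/mL) ≤ 16 μg/mL — susceptible
Tigecycline (21 mm) ≤ 23 mm — resistant
Chloramphenicol (0.12 μg/mL) ≤ 16 μg/mL — susceptible
Penicillin 0.06 μg/mL: ≤ 0.25 μg/mL → Susceptible
Ertapenem 2 μg/mL: = 2 μg/mL → intermediate
Amikacin 12 mm: in 10–12 mm — Intermediate
Meropenem: 10 mm is in 8–13 mm → Intermediate
Trimethoprim-sulfamethoxazole (2 μg/mL) in 2–4 μg/mL → I
Azithromycin 9 mm: ≤ 11 mm → resistant

tigecycline, azithromycin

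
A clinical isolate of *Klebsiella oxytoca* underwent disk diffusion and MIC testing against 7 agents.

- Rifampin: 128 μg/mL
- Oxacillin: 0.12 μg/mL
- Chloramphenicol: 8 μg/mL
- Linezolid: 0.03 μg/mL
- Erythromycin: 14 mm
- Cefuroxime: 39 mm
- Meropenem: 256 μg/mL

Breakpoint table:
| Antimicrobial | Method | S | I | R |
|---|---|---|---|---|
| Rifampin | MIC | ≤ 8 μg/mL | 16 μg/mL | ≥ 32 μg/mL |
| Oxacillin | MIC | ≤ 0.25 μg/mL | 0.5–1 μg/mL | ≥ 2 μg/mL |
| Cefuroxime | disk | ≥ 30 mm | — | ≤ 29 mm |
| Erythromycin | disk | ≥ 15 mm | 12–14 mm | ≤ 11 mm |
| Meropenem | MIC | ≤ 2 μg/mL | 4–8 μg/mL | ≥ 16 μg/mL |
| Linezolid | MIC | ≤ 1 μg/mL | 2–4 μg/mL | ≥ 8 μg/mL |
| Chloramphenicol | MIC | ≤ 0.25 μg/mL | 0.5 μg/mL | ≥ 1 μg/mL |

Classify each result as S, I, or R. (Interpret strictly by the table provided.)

Rifampin: 128 μg/mL is ≥ 32 μg/mL → resistant
Oxacillin: 0.12 μg/mL is ≤ 0.25 μg/mL — Susceptible
Chloramphenicol (8 μg/mL) ≥ 1 μg/mL → Resistant
Linezolid 0.03 μg/mL: ≤ 1 μg/mL ⇒ susceptible
Erythromycin 14 mm: in 12–14 mm — I
Cefuroxime: 39 mm is ≥ 30 mm ⇒ S
Meropenem: 256 μg/mL is ≥ 16 μg/mL ⇒ R

R, S, R, S, I, S, R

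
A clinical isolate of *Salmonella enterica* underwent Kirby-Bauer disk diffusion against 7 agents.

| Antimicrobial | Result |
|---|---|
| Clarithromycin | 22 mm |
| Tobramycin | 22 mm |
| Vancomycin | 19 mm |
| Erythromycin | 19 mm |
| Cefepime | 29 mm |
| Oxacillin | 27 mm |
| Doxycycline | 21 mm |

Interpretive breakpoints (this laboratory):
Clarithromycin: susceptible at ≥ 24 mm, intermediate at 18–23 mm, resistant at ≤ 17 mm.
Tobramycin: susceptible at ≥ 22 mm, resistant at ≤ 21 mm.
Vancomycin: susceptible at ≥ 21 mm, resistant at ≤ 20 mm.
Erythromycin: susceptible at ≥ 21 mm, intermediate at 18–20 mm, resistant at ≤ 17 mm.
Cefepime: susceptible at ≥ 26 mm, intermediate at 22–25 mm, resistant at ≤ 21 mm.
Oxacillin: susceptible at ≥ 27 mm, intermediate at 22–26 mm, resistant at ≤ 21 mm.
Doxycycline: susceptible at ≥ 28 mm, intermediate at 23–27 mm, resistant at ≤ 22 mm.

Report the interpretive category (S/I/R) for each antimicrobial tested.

Clarithromycin 22 mm: in 18–23 mm → Intermediate
Tobramycin (22 mm) ≥ 22 mm → susceptible
Vancomycin (19 mm) ≤ 20 mm — resistant
Erythromycin: 19 mm is in 18–20 mm — intermediate
Cefepime (29 mm) ≥ 26 mm ⇒ susceptible
Oxacillin: 27 mm is ≥ 27 mm — susceptible
Doxycycline 21 mm: ≤ 22 mm ⇒ resistant

I, S, R, I, S, S, R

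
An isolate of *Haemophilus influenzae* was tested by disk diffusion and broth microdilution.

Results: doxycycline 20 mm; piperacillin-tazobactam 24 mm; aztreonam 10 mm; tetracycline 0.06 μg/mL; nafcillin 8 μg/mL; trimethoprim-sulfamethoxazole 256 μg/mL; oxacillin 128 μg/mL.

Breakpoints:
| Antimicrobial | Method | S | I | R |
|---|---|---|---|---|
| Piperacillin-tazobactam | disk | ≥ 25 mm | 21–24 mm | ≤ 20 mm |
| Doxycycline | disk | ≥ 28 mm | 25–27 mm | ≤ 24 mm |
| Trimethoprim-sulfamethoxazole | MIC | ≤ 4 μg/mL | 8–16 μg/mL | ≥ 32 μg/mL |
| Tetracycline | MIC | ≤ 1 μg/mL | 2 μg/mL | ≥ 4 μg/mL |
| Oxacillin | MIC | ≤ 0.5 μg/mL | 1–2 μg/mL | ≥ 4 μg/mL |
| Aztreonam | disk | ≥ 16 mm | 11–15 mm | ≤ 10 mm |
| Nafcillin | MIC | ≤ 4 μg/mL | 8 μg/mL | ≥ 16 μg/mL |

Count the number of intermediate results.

Doxycycline 20 mm: ≤ 24 mm → Resistant
Piperacillin-tazobactam 24 mm: in 21–24 mm — intermediate
Aztreonam 10 mm: ≤ 10 mm ⇒ Resistant
Tetracycline 0.06 μg/mL: ≤ 1 μg/mL ⇒ susceptible
Nafcillin (8 μg/mL) = 8 μg/mL ⇒ I
Trimethoprim-sulfamethoxazole 256 μg/mL: ≥ 32 μg/mL → R
Oxacillin (128 μg/mL) ≥ 4 μg/mL — resistant
Intermediate: 2

2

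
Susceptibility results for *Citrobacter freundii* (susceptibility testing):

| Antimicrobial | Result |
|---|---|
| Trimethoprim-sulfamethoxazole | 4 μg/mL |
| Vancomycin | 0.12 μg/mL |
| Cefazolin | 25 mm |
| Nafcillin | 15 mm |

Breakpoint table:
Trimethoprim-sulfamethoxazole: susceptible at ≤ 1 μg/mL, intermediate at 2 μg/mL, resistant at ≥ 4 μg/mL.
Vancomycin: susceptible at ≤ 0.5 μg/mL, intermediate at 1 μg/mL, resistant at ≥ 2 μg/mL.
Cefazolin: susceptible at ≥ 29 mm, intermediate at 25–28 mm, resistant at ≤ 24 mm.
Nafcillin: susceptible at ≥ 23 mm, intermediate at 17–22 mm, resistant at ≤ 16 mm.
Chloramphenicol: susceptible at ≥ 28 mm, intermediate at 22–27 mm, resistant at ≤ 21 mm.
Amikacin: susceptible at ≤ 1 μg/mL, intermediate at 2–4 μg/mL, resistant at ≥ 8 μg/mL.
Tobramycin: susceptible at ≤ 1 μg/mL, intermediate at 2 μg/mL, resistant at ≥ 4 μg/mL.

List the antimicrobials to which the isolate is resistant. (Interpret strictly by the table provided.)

Trimethoprim-sulfamethoxazole: 4 μg/mL is ≥ 4 μg/mL — Resistant
Vancomycin: 0.12 μg/mL is ≤ 0.5 μg/mL ⇒ S
Cefazolin 25 mm: in 25–28 mm ⇒ I
Nafcillin (15 mm) ≤ 16 mm ⇒ Resistant

trimethoprim-sulfamethoxazole, nafcillin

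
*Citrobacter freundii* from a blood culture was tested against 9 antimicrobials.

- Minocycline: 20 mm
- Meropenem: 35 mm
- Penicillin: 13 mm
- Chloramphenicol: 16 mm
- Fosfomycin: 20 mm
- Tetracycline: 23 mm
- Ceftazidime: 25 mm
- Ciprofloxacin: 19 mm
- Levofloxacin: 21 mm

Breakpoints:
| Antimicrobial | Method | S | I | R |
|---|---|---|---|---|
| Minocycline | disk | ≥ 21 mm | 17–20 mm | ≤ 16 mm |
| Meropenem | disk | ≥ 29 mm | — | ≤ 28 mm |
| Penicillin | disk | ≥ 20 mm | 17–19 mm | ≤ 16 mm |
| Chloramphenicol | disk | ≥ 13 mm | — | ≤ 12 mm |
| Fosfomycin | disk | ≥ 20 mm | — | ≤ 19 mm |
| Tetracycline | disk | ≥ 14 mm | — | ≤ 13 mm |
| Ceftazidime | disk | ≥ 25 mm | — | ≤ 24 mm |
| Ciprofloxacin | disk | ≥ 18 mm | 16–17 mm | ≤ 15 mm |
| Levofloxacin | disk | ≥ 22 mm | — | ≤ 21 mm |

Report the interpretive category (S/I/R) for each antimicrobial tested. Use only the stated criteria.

Minocycline: 20 mm is in 17–20 mm → I
Meropenem: 35 mm is ≥ 29 mm → susceptible
Penicillin: 13 mm is ≤ 16 mm — resistant
Chloramphenicol 16 mm: ≥ 13 mm ⇒ S
Fosfomycin 20 mm: ≥ 20 mm — S
Tetracycline: 23 mm is ≥ 14 mm ⇒ Susceptible
Ceftazidime 25 mm: ≥ 25 mm ⇒ susceptible
Ciprofloxacin (19 mm) ≥ 18 mm — susceptible
Levofloxacin 21 mm: ≤ 21 mm → resistant

I, S, R, S, S, S, S, S, R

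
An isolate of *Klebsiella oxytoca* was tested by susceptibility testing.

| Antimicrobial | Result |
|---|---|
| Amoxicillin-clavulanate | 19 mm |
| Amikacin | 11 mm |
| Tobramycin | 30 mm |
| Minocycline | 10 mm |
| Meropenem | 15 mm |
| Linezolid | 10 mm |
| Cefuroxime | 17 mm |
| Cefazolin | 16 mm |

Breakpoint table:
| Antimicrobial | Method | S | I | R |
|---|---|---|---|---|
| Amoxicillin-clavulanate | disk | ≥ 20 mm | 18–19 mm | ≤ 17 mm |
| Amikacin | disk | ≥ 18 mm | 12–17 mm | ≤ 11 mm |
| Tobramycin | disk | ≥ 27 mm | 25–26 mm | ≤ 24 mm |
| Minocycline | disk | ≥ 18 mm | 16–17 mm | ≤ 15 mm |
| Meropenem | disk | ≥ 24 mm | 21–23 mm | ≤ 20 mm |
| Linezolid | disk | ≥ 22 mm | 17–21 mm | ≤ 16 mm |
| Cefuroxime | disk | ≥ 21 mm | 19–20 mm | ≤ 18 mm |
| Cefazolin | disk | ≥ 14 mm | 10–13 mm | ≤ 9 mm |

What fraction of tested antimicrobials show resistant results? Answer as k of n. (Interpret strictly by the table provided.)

Amoxicillin-clavulanate 19 mm: in 18–19 mm → intermediate
Amikacin: 11 mm is ≤ 11 mm → Resistant
Tobramycin 30 mm: ≥ 27 mm — S
Minocycline: 10 mm is ≤ 15 mm → Resistant
Meropenem 15 mm: ≤ 20 mm → R
Linezolid: 10 mm is ≤ 16 mm → resistant
Cefuroxime: 17 mm is ≤ 18 mm — R
Cefazolin 16 mm: ≥ 14 mm → susceptible
Resistant: 5/8

5 of 8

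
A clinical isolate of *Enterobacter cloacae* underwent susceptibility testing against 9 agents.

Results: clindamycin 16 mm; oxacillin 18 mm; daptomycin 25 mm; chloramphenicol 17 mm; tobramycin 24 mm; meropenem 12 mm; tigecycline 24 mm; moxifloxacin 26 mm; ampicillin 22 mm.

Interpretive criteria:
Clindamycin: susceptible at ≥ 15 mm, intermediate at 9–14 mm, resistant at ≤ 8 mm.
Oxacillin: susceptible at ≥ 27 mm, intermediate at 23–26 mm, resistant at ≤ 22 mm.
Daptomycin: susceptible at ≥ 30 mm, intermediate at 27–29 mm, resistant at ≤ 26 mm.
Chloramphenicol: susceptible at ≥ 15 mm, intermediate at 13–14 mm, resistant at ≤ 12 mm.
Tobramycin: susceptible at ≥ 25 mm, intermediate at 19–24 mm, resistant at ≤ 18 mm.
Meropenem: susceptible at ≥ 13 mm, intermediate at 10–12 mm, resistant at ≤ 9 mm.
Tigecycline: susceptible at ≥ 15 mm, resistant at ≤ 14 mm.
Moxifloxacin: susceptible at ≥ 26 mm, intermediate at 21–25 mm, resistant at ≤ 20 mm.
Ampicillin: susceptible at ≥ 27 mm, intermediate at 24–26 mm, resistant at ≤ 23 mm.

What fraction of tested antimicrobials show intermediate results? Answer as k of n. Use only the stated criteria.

2 of 9

Clindamycin (16 mm) ≥ 15 mm — S
Oxacillin: 18 mm is ≤ 22 mm ⇒ Resistant
Daptomycin: 25 mm is ≤ 26 mm → R
Chloramphenicol (17 mm) ≥ 15 mm → susceptible
Tobramycin 24 mm: in 19–24 mm ⇒ Intermediate
Meropenem 12 mm: in 10–12 mm ⇒ Intermediate
Tigecycline: 24 mm is ≥ 15 mm — susceptible
Moxifloxacin (26 mm) ≥ 26 mm → Susceptible
Ampicillin: 22 mm is ≤ 23 mm → Resistant
Intermediate: 2/9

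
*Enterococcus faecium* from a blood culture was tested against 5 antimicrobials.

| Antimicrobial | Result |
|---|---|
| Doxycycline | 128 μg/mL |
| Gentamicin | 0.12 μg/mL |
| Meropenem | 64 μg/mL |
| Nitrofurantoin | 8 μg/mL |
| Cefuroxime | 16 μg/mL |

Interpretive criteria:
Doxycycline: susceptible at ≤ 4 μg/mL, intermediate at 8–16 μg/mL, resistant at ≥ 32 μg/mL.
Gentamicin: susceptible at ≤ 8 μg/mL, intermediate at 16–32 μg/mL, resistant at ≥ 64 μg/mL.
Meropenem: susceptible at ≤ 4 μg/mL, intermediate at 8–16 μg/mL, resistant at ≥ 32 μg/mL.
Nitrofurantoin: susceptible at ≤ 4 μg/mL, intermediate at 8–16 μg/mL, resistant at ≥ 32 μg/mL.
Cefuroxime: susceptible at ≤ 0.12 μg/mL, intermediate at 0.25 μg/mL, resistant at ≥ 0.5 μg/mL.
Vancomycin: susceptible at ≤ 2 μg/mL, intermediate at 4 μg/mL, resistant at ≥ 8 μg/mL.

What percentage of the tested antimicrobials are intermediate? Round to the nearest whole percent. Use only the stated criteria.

20%

Doxycycline: 128 μg/mL is ≥ 32 μg/mL → resistant
Gentamicin 0.12 μg/mL: ≤ 8 μg/mL → S
Meropenem: 64 μg/mL is ≥ 32 μg/mL — Resistant
Nitrofurantoin (8 μg/mL) in 8–16 μg/mL — Intermediate
Cefuroxime 16 μg/mL: ≥ 0.5 μg/mL → Resistant
Intermediate: 1/5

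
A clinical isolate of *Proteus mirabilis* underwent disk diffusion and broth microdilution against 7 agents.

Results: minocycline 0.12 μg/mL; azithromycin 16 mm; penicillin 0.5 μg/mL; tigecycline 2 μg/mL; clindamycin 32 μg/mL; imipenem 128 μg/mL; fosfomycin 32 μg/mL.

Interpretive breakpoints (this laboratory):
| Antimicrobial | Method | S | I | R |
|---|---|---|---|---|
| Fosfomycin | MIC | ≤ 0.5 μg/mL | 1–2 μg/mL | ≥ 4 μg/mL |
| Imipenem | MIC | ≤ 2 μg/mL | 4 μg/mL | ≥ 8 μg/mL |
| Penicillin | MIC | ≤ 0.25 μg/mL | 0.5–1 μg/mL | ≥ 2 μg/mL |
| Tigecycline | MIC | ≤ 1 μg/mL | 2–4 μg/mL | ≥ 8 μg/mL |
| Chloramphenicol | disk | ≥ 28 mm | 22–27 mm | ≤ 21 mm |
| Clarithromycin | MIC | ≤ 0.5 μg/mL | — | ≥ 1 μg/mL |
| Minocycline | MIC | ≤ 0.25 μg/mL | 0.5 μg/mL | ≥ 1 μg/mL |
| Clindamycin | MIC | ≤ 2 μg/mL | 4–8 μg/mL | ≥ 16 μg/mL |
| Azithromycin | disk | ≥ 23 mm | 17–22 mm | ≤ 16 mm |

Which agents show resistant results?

Minocycline: 0.12 μg/mL is ≤ 0.25 μg/mL → Susceptible
Azithromycin 16 mm: ≤ 16 mm ⇒ Resistant
Penicillin (0.5 μg/mL) in 0.5–1 μg/mL — intermediate
Tigecycline (2 μg/mL) in 2–4 μg/mL — Intermediate
Clindamycin: 32 μg/mL is ≥ 16 μg/mL ⇒ Resistant
Imipenem: 128 μg/mL is ≥ 8 μg/mL ⇒ R
Fosfomycin: 32 μg/mL is ≥ 4 μg/mL — R

azithromycin, clindamycin, imipenem, fosfomycin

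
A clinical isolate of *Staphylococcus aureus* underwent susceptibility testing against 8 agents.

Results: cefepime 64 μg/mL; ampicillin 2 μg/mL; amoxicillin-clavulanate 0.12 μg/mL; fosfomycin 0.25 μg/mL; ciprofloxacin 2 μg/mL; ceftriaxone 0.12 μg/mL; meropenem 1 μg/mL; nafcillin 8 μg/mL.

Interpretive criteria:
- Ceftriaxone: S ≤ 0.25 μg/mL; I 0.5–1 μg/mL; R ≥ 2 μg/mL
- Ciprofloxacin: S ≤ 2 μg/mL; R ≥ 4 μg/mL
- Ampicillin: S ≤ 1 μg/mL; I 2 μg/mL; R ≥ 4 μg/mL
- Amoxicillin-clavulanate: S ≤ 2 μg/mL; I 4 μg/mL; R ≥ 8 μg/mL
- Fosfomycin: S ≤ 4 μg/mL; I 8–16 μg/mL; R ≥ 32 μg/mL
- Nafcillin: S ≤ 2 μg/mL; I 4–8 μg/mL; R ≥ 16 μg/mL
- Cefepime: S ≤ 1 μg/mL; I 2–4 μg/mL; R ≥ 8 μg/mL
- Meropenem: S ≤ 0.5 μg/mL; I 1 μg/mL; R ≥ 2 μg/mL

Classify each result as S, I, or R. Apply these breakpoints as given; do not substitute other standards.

R, I, S, S, S, S, I, I

Cefepime (64 μg/mL) ≥ 8 μg/mL — Resistant
Ampicillin (2 μg/mL) = 2 μg/mL ⇒ Intermediate
Amoxicillin-clavulanate: 0.12 μg/mL is ≤ 2 μg/mL → S
Fosfomycin: 0.25 μg/mL is ≤ 4 μg/mL → susceptible
Ciprofloxacin 2 μg/mL: ≤ 2 μg/mL — S
Ceftriaxone 0.12 μg/mL: ≤ 0.25 μg/mL — S
Meropenem (1 μg/mL) = 1 μg/mL → Intermediate
Nafcillin: 8 μg/mL is in 4–8 μg/mL — intermediate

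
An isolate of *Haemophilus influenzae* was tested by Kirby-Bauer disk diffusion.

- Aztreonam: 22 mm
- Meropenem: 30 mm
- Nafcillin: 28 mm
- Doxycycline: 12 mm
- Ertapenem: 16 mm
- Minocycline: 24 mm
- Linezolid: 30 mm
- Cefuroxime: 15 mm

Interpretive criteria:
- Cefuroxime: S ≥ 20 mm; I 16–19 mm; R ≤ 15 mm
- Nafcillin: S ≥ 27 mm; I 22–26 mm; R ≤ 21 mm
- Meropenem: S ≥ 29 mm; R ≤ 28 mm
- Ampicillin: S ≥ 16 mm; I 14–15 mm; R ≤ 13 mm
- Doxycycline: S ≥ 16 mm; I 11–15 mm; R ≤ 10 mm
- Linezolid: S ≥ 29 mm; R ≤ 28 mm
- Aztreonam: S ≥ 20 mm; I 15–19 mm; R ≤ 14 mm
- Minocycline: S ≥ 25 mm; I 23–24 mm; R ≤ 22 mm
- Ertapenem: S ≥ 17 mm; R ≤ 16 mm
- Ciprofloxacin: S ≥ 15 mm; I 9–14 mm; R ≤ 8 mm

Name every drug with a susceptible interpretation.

Aztreonam: 22 mm is ≥ 20 mm — Susceptible
Meropenem 30 mm: ≥ 29 mm → Susceptible
Nafcillin 28 mm: ≥ 27 mm → Susceptible
Doxycycline 12 mm: in 11–15 mm ⇒ intermediate
Ertapenem 16 mm: ≤ 16 mm → R
Minocycline 24 mm: in 23–24 mm ⇒ intermediate
Linezolid (30 mm) ≥ 29 mm — Susceptible
Cefuroxime (15 mm) ≤ 15 mm — Resistant

aztreonam, meropenem, nafcillin, linezolid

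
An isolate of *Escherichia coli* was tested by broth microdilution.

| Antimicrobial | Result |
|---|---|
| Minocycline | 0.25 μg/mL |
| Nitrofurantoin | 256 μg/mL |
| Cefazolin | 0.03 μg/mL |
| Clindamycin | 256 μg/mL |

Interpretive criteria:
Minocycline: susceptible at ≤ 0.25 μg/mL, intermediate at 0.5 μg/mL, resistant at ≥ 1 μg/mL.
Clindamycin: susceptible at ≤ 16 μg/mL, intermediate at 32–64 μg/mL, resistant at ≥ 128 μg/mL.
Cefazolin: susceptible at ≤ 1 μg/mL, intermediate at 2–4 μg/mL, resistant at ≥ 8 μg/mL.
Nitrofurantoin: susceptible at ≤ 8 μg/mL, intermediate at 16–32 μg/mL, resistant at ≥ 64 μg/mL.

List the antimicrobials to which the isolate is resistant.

Minocycline: 0.25 μg/mL is ≤ 0.25 μg/mL → susceptible
Nitrofurantoin 256 μg/mL: ≥ 64 μg/mL → resistant
Cefazolin 0.03 μg/mL: ≤ 1 μg/mL → S
Clindamycin: 256 μg/mL is ≥ 128 μg/mL ⇒ R

nitrofurantoin, clindamycin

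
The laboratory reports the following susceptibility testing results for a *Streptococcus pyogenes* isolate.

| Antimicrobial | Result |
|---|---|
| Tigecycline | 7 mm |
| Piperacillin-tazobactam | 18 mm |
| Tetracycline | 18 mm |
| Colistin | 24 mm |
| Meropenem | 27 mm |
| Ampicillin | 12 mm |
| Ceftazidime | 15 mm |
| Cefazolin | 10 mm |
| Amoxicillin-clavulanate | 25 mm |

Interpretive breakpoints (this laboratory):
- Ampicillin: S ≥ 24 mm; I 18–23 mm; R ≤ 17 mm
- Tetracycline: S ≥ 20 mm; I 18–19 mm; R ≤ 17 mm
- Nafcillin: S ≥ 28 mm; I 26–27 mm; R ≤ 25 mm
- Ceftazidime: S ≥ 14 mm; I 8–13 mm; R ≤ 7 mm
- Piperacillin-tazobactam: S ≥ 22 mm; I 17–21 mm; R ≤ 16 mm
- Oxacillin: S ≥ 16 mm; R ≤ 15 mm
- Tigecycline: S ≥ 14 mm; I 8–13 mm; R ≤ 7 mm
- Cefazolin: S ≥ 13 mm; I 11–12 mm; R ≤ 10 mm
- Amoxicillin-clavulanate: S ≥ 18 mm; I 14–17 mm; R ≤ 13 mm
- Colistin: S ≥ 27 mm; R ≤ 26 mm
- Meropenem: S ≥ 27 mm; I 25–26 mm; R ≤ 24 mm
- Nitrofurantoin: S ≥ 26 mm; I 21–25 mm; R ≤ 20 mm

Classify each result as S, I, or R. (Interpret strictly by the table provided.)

R, I, I, R, S, R, S, R, S

Tigecycline: 7 mm is ≤ 7 mm → R
Piperacillin-tazobactam: 18 mm is in 17–21 mm — Intermediate
Tetracycline (18 mm) in 18–19 mm ⇒ Intermediate
Colistin 24 mm: ≤ 26 mm → Resistant
Meropenem: 27 mm is ≥ 27 mm → S
Ampicillin 12 mm: ≤ 17 mm → resistant
Ceftazidime: 15 mm is ≥ 14 mm → Susceptible
Cefazolin 10 mm: ≤ 10 mm → resistant
Amoxicillin-clavulanate (25 mm) ≥ 18 mm — S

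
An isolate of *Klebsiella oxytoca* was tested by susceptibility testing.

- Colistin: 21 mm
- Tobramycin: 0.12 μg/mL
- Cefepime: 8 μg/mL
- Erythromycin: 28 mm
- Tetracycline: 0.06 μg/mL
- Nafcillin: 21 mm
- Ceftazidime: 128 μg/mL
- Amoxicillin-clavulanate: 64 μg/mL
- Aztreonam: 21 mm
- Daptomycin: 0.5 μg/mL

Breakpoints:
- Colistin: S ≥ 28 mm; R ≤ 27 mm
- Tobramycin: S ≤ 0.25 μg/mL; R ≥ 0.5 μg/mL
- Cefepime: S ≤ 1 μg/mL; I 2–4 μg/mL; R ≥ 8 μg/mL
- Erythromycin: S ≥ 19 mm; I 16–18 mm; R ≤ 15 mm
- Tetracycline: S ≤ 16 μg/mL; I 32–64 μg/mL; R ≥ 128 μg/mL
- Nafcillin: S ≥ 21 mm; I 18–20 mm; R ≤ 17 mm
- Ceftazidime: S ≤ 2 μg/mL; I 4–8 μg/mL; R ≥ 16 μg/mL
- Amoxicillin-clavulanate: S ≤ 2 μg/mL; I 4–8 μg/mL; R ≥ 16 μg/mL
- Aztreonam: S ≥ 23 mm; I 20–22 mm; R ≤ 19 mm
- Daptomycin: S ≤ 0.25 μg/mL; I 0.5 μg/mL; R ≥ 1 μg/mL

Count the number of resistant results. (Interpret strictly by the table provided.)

4

Colistin: 21 mm is ≤ 27 mm ⇒ Resistant
Tobramycin (0.12 μg/mL) ≤ 0.25 μg/mL — S
Cefepime (8 μg/mL) ≥ 8 μg/mL → resistant
Erythromycin (28 mm) ≥ 19 mm — S
Tetracycline: 0.06 μg/mL is ≤ 16 μg/mL — Susceptible
Nafcillin: 21 mm is ≥ 21 mm — susceptible
Ceftazidime (128 μg/mL) ≥ 16 μg/mL ⇒ R
Amoxicillin-clavulanate: 64 μg/mL is ≥ 16 μg/mL → resistant
Aztreonam 21 mm: in 20–22 mm ⇒ intermediate
Daptomycin (0.5 μg/mL) = 0.5 μg/mL — I
Resistant: 4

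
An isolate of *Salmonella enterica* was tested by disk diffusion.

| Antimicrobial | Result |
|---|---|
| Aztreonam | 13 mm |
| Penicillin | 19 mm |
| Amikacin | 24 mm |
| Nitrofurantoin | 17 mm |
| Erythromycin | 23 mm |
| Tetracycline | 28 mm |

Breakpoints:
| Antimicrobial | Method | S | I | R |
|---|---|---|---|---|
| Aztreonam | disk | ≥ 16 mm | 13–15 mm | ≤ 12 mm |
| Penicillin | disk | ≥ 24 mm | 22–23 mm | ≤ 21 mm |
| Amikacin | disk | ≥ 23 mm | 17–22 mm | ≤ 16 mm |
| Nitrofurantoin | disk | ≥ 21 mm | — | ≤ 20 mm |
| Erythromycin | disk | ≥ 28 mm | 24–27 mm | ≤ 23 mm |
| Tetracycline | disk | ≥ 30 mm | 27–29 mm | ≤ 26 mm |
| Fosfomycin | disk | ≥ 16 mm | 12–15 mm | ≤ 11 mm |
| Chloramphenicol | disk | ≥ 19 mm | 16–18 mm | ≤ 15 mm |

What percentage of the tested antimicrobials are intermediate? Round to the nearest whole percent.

Aztreonam 13 mm: in 13–15 mm → I
Penicillin 19 mm: ≤ 21 mm → R
Amikacin (24 mm) ≥ 23 mm — susceptible
Nitrofurantoin (17 mm) ≤ 20 mm → R
Erythromycin: 23 mm is ≤ 23 mm — resistant
Tetracycline 28 mm: in 27–29 mm ⇒ I
Intermediate: 2/6

33%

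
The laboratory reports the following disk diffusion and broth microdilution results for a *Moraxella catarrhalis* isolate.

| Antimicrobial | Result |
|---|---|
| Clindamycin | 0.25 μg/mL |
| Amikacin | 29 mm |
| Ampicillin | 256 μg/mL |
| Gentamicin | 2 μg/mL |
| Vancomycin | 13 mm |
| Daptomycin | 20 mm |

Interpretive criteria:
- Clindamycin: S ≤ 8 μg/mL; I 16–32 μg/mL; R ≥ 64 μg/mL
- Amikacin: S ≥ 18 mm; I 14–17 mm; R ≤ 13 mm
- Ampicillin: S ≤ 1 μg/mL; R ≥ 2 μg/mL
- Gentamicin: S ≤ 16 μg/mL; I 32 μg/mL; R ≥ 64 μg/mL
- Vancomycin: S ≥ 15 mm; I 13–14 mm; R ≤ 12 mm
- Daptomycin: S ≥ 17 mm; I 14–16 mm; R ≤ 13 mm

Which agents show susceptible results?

clindamycin, amikacin, gentamicin, daptomycin

Clindamycin: 0.25 μg/mL is ≤ 8 μg/mL → S
Amikacin: 29 mm is ≥ 18 mm — S
Ampicillin 256 μg/mL: ≥ 2 μg/mL ⇒ resistant
Gentamicin: 2 μg/mL is ≤ 16 μg/mL ⇒ S
Vancomycin 13 mm: in 13–14 mm ⇒ I
Daptomycin: 20 mm is ≥ 17 mm ⇒ susceptible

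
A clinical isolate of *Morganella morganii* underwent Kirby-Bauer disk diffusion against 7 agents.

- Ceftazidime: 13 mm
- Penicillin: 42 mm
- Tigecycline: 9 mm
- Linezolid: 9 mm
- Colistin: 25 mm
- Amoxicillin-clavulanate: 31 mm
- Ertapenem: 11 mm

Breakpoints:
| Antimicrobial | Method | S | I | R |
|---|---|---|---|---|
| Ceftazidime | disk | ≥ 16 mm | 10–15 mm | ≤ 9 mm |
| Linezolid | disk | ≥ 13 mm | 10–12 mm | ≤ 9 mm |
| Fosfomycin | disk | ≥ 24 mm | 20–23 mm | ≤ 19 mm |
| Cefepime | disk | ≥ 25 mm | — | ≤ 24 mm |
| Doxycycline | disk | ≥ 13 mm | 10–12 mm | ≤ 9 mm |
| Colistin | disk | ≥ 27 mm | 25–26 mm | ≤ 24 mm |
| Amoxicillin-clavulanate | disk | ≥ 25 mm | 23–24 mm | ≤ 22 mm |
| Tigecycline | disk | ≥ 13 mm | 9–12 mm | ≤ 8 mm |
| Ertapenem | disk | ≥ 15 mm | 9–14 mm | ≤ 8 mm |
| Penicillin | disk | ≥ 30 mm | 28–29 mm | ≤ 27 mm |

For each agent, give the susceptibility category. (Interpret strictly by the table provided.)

Ceftazidime 13 mm: in 10–15 mm → I
Penicillin: 42 mm is ≥ 30 mm → S
Tigecycline (9 mm) in 9–12 mm — I
Linezolid (9 mm) ≤ 9 mm ⇒ R
Colistin 25 mm: in 25–26 mm → intermediate
Amoxicillin-clavulanate (31 mm) ≥ 25 mm — susceptible
Ertapenem: 11 mm is in 9–14 mm ⇒ intermediate

I, S, I, R, I, S, I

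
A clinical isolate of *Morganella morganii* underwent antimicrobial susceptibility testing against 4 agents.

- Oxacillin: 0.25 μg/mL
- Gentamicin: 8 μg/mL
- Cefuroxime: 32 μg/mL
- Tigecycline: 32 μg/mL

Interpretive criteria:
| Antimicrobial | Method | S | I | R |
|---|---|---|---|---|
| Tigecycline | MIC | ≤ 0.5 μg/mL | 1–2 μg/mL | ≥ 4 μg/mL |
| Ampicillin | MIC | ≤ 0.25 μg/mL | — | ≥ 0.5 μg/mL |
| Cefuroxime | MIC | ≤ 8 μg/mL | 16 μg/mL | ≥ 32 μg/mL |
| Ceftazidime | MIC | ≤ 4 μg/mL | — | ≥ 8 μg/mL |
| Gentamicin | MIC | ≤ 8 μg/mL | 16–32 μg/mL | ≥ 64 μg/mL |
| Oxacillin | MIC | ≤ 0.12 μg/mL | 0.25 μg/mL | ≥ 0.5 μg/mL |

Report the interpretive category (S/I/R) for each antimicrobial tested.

Oxacillin: 0.25 μg/mL is = 0.25 μg/mL — intermediate
Gentamicin 8 μg/mL: ≤ 8 μg/mL ⇒ S
Cefuroxime 32 μg/mL: ≥ 32 μg/mL — resistant
Tigecycline: 32 μg/mL is ≥ 4 μg/mL ⇒ Resistant

I, S, R, R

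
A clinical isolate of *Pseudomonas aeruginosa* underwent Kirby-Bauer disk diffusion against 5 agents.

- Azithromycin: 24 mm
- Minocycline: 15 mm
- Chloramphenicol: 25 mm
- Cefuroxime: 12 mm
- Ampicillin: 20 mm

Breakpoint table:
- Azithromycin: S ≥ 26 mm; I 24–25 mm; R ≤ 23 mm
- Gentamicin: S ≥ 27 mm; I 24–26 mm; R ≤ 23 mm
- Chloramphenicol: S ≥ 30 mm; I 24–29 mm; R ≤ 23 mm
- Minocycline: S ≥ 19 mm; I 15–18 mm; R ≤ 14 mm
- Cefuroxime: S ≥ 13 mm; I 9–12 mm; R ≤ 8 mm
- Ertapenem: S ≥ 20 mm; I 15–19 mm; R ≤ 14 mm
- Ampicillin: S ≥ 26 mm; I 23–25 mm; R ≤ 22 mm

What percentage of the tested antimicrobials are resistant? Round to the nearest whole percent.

20%

Azithromycin: 24 mm is in 24–25 mm — Intermediate
Minocycline (15 mm) in 15–18 mm — Intermediate
Chloramphenicol (25 mm) in 24–29 mm — Intermediate
Cefuroxime: 12 mm is in 9–12 mm → intermediate
Ampicillin 20 mm: ≤ 22 mm ⇒ Resistant
Resistant: 1/5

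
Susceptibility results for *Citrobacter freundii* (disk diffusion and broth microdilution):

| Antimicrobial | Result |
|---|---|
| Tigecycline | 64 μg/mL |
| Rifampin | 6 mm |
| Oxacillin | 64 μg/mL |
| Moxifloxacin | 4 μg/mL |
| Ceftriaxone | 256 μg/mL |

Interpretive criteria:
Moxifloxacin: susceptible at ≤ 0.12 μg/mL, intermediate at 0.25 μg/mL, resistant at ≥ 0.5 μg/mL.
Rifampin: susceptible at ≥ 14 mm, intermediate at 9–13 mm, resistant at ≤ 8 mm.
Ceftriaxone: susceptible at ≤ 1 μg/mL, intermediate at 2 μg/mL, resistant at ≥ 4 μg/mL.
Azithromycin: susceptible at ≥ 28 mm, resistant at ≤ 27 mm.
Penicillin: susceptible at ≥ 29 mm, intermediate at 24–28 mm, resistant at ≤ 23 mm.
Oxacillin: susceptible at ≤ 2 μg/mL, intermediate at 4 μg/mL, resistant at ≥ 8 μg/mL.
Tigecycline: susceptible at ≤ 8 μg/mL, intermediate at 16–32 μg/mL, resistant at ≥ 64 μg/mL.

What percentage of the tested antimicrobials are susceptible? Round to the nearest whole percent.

Tigecycline 64 μg/mL: ≥ 64 μg/mL — R
Rifampin 6 mm: ≤ 8 mm → Resistant
Oxacillin: 64 μg/mL is ≥ 8 μg/mL → resistant
Moxifloxacin (4 μg/mL) ≥ 0.5 μg/mL → R
Ceftriaxone 256 μg/mL: ≥ 4 μg/mL — R
Susceptible: 0/5

0%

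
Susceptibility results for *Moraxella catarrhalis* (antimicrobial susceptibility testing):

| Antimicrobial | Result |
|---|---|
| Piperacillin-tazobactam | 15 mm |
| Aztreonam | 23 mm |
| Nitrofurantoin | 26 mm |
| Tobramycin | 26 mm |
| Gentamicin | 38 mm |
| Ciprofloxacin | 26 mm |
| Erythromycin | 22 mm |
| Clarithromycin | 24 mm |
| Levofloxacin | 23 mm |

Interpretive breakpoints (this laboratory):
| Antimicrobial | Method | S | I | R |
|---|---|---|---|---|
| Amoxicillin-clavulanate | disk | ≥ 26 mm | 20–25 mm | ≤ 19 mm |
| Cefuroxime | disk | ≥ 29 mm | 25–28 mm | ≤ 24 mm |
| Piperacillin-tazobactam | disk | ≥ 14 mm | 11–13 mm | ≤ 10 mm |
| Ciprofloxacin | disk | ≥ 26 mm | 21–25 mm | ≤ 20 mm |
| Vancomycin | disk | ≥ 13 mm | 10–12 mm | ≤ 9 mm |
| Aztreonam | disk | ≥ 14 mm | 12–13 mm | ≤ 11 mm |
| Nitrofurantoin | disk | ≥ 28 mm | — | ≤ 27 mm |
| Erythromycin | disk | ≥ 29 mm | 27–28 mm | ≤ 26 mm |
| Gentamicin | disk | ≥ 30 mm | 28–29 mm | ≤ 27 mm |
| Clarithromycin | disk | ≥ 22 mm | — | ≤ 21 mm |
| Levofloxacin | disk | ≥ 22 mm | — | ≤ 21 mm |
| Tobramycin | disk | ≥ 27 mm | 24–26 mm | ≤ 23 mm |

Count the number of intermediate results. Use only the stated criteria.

Piperacillin-tazobactam 15 mm: ≥ 14 mm ⇒ S
Aztreonam 23 mm: ≥ 14 mm ⇒ susceptible
Nitrofurantoin: 26 mm is ≤ 27 mm → Resistant
Tobramycin (26 mm) in 24–26 mm → intermediate
Gentamicin: 38 mm is ≥ 30 mm ⇒ S
Ciprofloxacin 26 mm: ≥ 26 mm ⇒ susceptible
Erythromycin 22 mm: ≤ 26 mm → resistant
Clarithromycin (24 mm) ≥ 22 mm → Susceptible
Levofloxacin 23 mm: ≥ 22 mm — susceptible
Intermediate: 1

1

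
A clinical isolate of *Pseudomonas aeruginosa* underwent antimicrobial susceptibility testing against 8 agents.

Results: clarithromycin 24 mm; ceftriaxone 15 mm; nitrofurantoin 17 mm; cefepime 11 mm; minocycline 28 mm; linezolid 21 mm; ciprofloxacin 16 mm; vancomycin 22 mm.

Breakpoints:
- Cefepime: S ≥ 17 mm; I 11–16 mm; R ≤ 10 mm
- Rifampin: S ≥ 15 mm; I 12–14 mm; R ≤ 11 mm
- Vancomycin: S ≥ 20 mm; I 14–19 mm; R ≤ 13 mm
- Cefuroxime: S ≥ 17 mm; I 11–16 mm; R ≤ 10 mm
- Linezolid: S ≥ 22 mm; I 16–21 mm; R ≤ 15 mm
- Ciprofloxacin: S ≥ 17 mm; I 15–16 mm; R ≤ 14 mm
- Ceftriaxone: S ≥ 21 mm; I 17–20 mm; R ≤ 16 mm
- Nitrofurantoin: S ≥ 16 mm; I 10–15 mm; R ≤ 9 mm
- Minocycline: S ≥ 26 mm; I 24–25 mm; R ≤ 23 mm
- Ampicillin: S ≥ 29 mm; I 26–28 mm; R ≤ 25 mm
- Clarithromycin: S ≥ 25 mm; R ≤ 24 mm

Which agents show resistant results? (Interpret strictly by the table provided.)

clarithromycin, ceftriaxone

Clarithromycin 24 mm: ≤ 24 mm ⇒ Resistant
Ceftriaxone 15 mm: ≤ 16 mm ⇒ Resistant
Nitrofurantoin (17 mm) ≥ 16 mm — susceptible
Cefepime 11 mm: in 11–16 mm → Intermediate
Minocycline 28 mm: ≥ 26 mm — S
Linezolid (21 mm) in 16–21 mm ⇒ intermediate
Ciprofloxacin (16 mm) in 15–16 mm ⇒ I
Vancomycin 22 mm: ≥ 20 mm — susceptible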